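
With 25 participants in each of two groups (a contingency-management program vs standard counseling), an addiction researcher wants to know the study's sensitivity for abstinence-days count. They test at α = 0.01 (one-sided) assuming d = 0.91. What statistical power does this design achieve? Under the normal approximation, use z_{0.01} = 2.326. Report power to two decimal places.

For two equal groups, power = Φ(d·√(n/2) − z_{α}).
d·√(n/2) = 0.91 × √(25/2) = 0.91 × 3.536 = 3.217.
z_β = 3.217 − 2.326 = 0.891.
Power = Φ(0.891) = 0.814.

power ≈ 0.81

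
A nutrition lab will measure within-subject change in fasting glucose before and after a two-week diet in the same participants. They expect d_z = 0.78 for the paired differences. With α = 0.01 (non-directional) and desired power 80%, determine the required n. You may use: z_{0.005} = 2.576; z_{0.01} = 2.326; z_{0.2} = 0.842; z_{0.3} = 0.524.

For a paired (one-sample on differences) test: n = ((z_{α/2} + z_β) / d)².
z_{α/2} + z_β = 2.576 + 0.842 = 3.418.
n = (3.418 / 0.78)² = 4.382² = 19.20.
Round up.

n = 20 pairs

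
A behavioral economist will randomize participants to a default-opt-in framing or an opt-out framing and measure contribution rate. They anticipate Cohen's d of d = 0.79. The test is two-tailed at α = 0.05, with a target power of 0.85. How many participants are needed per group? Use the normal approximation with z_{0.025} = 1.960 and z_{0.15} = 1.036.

For two independent groups with equal n: n = 2·((z_{α/2} + z_β) / d)².
z_{α/2} + z_β = 1.960 + 1.036 = 2.996.
n = 2 × (2.996 / 0.79)² = 2 × 3.792² = 2 × 14.38 = 28.8.
Round up to the next whole participant.

n = 29 per group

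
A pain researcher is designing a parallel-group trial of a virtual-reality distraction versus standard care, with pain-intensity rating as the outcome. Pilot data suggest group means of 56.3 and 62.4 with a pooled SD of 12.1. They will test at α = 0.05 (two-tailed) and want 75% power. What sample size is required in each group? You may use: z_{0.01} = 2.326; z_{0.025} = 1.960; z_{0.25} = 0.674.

Cohen's d = |M₁ − M₂| / SD_pooled = |56.3 − 62.4| / 12.1 = 6.1 / 12.1 = 0.504.
For two independent groups with equal n: n = 2·((z_{α/2} + z_β) / d)².
z_{α/2} + z_β = 1.960 + 0.674 = 2.634.
n = 2 × (2.634 / 0.504)² = 2 × 5.226² = 2 × 27.31 = 54.6.
Round up to the next whole participant.

n = 55 per group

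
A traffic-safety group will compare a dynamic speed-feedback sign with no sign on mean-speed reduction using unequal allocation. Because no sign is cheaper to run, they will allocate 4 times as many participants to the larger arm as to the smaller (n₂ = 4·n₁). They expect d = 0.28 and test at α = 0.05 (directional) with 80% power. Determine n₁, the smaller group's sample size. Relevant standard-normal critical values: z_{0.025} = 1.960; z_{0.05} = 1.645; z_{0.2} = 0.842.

n₁ = 99

With allocation ratio k = n₂/n₁ = 4, Var(x̄₁−x̄₂) = σ²(1/n₁ + 1/(k·n₁)) = σ²·(k+1)/(k·n₁).
So n₁ = (1 + 1/k)·((z_{α} + z_β)/d)² = 1.250 × (2.487/0.28)².
n₁ = 1.250 × 78.89 = 98.6.
Round up: n₁ = 99, giving n₂ = 4 × 99 = 396.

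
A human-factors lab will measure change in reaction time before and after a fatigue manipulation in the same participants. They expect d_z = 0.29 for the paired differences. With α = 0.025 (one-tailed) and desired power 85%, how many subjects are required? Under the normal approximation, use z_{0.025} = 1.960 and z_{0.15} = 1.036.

n = 107 pairs

For a paired (one-sample on differences) test: n = ((z_{α} + z_β) / d)².
z_{α} + z_β = 1.960 + 1.036 = 2.996.
n = (2.996 / 0.29)² = 10.331² = 106.73.
Round up.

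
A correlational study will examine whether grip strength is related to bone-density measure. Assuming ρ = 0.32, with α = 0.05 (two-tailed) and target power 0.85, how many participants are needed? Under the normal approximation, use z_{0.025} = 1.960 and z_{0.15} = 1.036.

Fisher's z: C = ½·ln((1+r)/(1−r)) = ½·ln(1.9412) = 0.3316.
n = ((z_{α/2} + z_β)/C)² + 3.
(1.960 + 1.036) / 0.3316 = 2.996 / 0.3316 = 9.035.
n = 9.035² + 3 = 81.63 + 3 = 84.6.
Round up.

n = 85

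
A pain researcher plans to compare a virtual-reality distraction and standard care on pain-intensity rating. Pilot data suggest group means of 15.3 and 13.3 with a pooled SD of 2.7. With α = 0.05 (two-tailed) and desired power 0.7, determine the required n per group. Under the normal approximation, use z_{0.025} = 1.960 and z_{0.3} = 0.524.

Cohen's d = |M₁ − M₂| / SD_pooled = |15.3 − 13.3| / 2.7 = 2.0 / 2.7 = 0.741.
For two independent groups with equal n: n = 2·((z_{α/2} + z_β) / d)².
z_{α/2} + z_β = 1.960 + 0.524 = 2.484.
n = 2 × (2.484 / 0.741)² = 2 × 3.352² = 2 × 11.24 = 22.5.
Round up to the next whole participant.

n = 23 per group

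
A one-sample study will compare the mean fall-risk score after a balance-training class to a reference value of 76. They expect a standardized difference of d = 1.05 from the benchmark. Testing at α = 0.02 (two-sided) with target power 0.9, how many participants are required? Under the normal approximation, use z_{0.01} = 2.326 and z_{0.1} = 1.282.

For a one-sample test: n = ((z_{α/2} + z_β) / d)².
z_{α/2} + z_β = 2.326 + 1.282 = 3.608.
n = (3.608 / 1.05)² = 3.436² = 11.81.
Round up.

n = 12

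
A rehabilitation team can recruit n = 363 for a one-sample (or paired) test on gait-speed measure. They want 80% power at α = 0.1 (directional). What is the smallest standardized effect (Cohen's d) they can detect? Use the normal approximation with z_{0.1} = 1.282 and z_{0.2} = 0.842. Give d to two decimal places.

For a single sample (or paired design) of n = 363: d_min = (z_{α} + z_β)/√n.
z-sum = 1.282 + 0.842 = 2.124.
d_min = 2.124 / √363 = 2.124 / 19.053 = 0.111.

d_min ≈ 0.11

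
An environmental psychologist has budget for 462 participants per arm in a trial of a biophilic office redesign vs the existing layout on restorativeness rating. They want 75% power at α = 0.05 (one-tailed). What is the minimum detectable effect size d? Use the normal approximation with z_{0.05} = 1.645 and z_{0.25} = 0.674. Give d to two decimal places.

For two independent groups of n = 462 each: d_min = (z_{α} + z_β)·√(2/n).
z-sum = 1.645 + 0.674 = 2.319.
d_min = 2.319 × √(2/462) = 2.319 × 0.0658 = 0.153.

d_min ≈ 0.15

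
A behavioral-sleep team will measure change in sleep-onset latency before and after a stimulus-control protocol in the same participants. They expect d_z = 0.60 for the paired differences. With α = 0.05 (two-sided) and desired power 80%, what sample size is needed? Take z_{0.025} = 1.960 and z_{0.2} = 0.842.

n = 22 pairs

For a paired (one-sample on differences) test: n = ((z_{α/2} + z_β) / d)².
z_{α/2} + z_β = 1.960 + 0.842 = 2.802.
n = (2.802 / 0.60)² = 4.670² = 21.81.
Round up.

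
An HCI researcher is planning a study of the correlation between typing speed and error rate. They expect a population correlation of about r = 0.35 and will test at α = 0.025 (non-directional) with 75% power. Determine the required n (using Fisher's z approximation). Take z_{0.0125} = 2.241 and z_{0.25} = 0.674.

n = 67

Fisher's z: C = ½·ln((1+r)/(1−r)) = ½·ln(2.0769) = 0.3654.
n = ((z_{α/2} + z_β)/C)² + 3.
(2.241 + 0.674) / 0.3654 = 2.915 / 0.3654 = 7.978.
n = 7.978² + 3 = 63.64 + 3 = 66.6.
Round up.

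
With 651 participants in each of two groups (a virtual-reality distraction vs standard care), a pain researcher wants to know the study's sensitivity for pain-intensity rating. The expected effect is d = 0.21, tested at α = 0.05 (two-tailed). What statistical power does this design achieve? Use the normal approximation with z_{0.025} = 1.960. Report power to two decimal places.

For two equal groups, power = Φ(d·√(n/2) − z_{α/2}).
d·√(n/2) = 0.21 × √(651/2) = 0.21 × 18.042 = 3.789.
z_β = 3.789 − 1.960 = 1.829.
Power = Φ(1.829) = 0.966.

power ≈ 0.97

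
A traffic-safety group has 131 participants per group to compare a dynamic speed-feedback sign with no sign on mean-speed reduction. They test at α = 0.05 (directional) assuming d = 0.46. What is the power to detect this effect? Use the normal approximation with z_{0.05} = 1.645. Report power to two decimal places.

power ≈ 0.98

For two equal groups, power = Φ(d·√(n/2) − z_{α}).
d·√(n/2) = 0.46 × √(131/2) = 0.46 × 8.093 = 3.723.
z_β = 3.723 − 1.645 = 2.078.
Power = Φ(2.078) = 0.981.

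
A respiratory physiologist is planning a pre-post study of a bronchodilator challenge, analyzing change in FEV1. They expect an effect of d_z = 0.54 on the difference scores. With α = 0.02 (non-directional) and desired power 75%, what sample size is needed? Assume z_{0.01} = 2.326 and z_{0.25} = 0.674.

For a paired (one-sample on differences) test: n = ((z_{α/2} + z_β) / d)².
z_{α/2} + z_β = 2.326 + 0.674 = 3.000.
n = (3.000 / 0.54)² = 5.556² = 30.86.
Round up.

n = 31 pairs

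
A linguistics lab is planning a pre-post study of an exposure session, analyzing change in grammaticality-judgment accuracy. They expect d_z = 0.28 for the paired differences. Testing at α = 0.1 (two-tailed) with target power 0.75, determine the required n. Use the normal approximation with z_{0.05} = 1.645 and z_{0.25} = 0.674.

n = 69 pairs

For a paired (one-sample on differences) test: n = ((z_{α/2} + z_β) / d)².
z_{α/2} + z_β = 1.645 + 0.674 = 2.319.
n = (2.319 / 0.28)² = 8.282² = 68.59.
Round up.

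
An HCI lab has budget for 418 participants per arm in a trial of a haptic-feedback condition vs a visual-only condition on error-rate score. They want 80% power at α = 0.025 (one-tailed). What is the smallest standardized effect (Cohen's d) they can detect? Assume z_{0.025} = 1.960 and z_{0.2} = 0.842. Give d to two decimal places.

For two independent groups of n = 418 each: d_min = (z_{α} + z_β)·√(2/n).
z-sum = 1.960 + 0.842 = 2.802.
d_min = 2.802 × √(2/418) = 2.802 × 0.0692 = 0.194.

d_min ≈ 0.19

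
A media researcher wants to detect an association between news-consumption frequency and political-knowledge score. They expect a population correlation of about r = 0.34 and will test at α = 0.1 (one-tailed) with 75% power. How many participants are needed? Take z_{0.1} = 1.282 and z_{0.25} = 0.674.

n = 34

Fisher's z: C = ½·ln((1+r)/(1−r)) = ½·ln(2.0303) = 0.3541.
n = ((z_{α} + z_β)/C)² + 3.
(1.282 + 0.674) / 0.3541 = 1.956 / 0.3541 = 5.524.
n = 5.524² + 3 = 30.51 + 3 = 33.5.
Round up.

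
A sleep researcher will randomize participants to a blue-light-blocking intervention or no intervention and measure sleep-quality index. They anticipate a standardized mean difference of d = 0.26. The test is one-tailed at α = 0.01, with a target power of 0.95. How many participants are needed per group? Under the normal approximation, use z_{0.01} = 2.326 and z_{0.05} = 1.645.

n = 467 per group

For two independent groups with equal n: n = 2·((z_{α} + z_β) / d)².
z_{α} + z_β = 2.326 + 1.645 = 3.971.
n = 2 × (3.971 / 0.26)² = 2 × 15.273² = 2 × 233.27 = 466.5.
Round up to the next whole participant.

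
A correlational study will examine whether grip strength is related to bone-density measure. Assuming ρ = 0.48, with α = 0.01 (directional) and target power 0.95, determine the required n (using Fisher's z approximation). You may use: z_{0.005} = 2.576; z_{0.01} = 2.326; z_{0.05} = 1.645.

Fisher's z: C = ½·ln((1+r)/(1−r)) = ½·ln(2.8462) = 0.5230.
n = ((z_{α} + z_β)/C)² + 3.
(2.326 + 1.645) / 0.5230 = 3.971 / 0.5230 = 7.593.
n = 7.593² + 3 = 57.65 + 3 = 60.6.
Round up.

n = 61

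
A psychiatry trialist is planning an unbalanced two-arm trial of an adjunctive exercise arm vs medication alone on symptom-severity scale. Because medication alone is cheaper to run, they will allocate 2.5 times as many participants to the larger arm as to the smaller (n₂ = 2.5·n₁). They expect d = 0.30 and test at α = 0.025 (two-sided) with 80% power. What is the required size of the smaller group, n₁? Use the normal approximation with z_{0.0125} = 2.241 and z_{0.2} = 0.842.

With allocation ratio k = n₂/n₁ = 2.5, Var(x̄₁−x̄₂) = σ²(1/n₁ + 1/(k·n₁)) = σ²·(k+1)/(k·n₁).
So n₁ = (1 + 1/k)·((z_{α/2} + z_β)/d)² = 1.400 × (3.083/0.30)².
n₁ = 1.400 × 105.61 = 147.9.
Round up: n₁ = 148, giving n₂ = 2.5 × 148 = 370.

n₁ = 148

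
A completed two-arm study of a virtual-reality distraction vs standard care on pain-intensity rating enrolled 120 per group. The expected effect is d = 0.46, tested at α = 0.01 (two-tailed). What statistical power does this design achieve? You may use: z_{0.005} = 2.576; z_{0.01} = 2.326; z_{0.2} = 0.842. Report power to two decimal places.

power ≈ 0.84

For two equal groups, power = Φ(d·√(n/2) − z_{α/2}).
d·√(n/2) = 0.46 × √(120/2) = 0.46 × 7.746 = 3.563.
z_β = 3.563 − 2.576 = 0.987.
Power = Φ(0.987) = 0.838.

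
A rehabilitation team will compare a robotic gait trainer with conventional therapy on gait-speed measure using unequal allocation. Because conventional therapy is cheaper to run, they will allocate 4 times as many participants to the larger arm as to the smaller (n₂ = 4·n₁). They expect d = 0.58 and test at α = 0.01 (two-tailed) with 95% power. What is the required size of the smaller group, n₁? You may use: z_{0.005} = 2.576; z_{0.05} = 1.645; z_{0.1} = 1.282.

With allocation ratio k = n₂/n₁ = 4, Var(x̄₁−x̄₂) = σ²(1/n₁ + 1/(k·n₁)) = σ²·(k+1)/(k·n₁).
So n₁ = (1 + 1/k)·((z_{α/2} + z_β)/d)² = 1.250 × (4.221/0.58)².
n₁ = 1.250 × 52.96 = 66.2.
Round up: n₁ = 67, giving n₂ = 4 × 67 = 268.

n₁ = 67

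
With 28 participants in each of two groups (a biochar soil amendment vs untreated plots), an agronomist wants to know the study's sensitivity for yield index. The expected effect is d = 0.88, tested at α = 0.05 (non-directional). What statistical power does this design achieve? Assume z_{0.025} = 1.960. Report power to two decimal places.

power ≈ 0.91

For two equal groups, power = Φ(d·√(n/2) − z_{α/2}).
d·√(n/2) = 0.88 × √(28/2) = 0.88 × 3.742 = 3.293.
z_β = 3.293 − 1.960 = 1.333.
Power = Φ(1.333) = 0.909.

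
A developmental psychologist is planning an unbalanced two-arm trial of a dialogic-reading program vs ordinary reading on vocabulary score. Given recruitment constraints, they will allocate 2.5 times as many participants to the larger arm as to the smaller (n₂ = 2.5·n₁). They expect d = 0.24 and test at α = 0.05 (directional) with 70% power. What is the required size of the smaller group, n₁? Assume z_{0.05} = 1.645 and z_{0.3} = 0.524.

With allocation ratio k = n₂/n₁ = 2.5, Var(x̄₁−x̄₂) = σ²(1/n₁ + 1/(k·n₁)) = σ²·(k+1)/(k·n₁).
So n₁ = (1 + 1/k)·((z_{α} + z_β)/d)² = 1.400 × (2.169/0.24)².
n₁ = 1.400 × 81.68 = 114.3.
Round up: n₁ = 115, giving n₂ = ⌈2.5 × 115⌉ = ⌈287.5⌉ = 288.

n₁ = 115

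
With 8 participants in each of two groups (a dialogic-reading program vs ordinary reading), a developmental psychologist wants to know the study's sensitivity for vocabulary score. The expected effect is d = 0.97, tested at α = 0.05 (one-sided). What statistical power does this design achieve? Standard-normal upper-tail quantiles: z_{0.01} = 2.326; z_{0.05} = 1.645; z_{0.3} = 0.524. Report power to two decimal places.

power ≈ 0.62

For two equal groups, power = Φ(d·√(n/2) − z_{α}).
d·√(n/2) = 0.97 × √(8/2) = 0.97 × 2.000 = 1.940.
z_β = 1.940 − 1.645 = 0.295.
Power = Φ(0.295) = 0.616.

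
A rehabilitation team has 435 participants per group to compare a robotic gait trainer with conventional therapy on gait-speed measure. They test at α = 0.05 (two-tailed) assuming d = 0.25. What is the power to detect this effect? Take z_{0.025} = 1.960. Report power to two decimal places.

power ≈ 0.96

For two equal groups, power = Φ(d·√(n/2) − z_{α/2}).
d·√(n/2) = 0.25 × √(435/2) = 0.25 × 14.748 = 3.687.
z_β = 3.687 − 1.960 = 1.727.
Power = Φ(1.727) = 0.958.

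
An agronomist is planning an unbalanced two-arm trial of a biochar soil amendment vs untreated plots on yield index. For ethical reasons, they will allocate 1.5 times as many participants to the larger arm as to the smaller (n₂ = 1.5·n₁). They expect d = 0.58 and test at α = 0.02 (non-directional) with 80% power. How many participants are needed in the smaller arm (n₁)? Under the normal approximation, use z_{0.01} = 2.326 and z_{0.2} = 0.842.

n₁ = 50

With allocation ratio k = n₂/n₁ = 1.5, Var(x̄₁−x̄₂) = σ²(1/n₁ + 1/(k·n₁)) = σ²·(k+1)/(k·n₁).
So n₁ = (1 + 1/k)·((z_{α/2} + z_β)/d)² = 1.667 × (3.168/0.58)².
n₁ = 1.667 × 29.83 = 49.7.
Round up: n₁ = 50, giving n₂ = 1.5 × 50 = 75.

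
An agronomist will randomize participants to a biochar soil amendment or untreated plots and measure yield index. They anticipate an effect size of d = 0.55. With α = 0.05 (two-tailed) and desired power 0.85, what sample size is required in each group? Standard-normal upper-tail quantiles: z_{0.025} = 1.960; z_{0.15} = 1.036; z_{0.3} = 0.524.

For two independent groups with equal n: n = 2·((z_{α/2} + z_β) / d)².
z_{α/2} + z_β = 1.960 + 1.036 = 2.996.
n = 2 × (2.996 / 0.55)² = 2 × 5.447² = 2 × 29.67 = 59.3.
Round up to the next whole participant.

n = 60 per group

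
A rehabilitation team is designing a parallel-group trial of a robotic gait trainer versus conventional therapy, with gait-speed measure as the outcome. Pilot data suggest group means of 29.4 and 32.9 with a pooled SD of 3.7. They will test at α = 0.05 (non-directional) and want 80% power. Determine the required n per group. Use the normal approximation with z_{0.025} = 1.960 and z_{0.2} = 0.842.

n = 18 per group

Cohen's d = |M₁ − M₂| / SD_pooled = |29.4 − 32.9| / 3.7 = 3.5 / 3.7 = 0.946.
For two independent groups with equal n: n = 2·((z_{α/2} + z_β) / d)².
z_{α/2} + z_β = 1.960 + 0.842 = 2.802.
n = 2 × (2.802 / 0.946)² = 2 × 2.962² = 2 × 8.77 = 17.5.
Round up to the next whole participant.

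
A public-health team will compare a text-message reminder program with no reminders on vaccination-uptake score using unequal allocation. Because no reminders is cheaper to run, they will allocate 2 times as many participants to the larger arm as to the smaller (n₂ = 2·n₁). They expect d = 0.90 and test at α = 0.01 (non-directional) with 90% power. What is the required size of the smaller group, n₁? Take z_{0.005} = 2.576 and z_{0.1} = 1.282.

n₁ = 28

With allocation ratio k = n₂/n₁ = 2, Var(x̄₁−x̄₂) = σ²(1/n₁ + 1/(k·n₁)) = σ²·(k+1)/(k·n₁).
So n₁ = (1 + 1/k)·((z_{α/2} + z_β)/d)² = 1.500 × (3.858/0.90)².
n₁ = 1.500 × 18.38 = 27.6.
Round up: n₁ = 28, giving n₂ = 2 × 28 = 56.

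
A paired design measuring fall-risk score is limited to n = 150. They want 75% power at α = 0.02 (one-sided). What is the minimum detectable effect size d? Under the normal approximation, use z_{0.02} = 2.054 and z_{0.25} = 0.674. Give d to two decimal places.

For a single sample (or paired design) of n = 150: d_min = (z_{α} + z_β)/√n.
z-sum = 2.054 + 0.674 = 2.728.
d_min = 2.728 / √150 = 2.728 / 12.247 = 0.223.

d_min ≈ 0.22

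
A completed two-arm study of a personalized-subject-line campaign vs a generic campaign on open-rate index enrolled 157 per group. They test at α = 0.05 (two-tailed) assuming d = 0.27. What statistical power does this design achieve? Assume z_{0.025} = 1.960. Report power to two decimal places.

For two equal groups, power = Φ(d·√(n/2) − z_{α/2}).
d·√(n/2) = 0.27 × √(157/2) = 0.27 × 8.860 = 2.392.
z_β = 2.392 − 1.960 = 0.432.
Power = Φ(0.432) = 0.667.

power ≈ 0.67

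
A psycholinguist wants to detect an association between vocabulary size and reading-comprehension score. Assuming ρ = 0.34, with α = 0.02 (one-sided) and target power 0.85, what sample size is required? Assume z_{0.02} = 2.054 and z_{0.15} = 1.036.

n = 80

Fisher's z: C = ½·ln((1+r)/(1−r)) = ½·ln(2.0303) = 0.3541.
n = ((z_{α} + z_β)/C)² + 3.
(2.054 + 1.036) / 0.3541 = 3.090 / 0.3541 = 8.726.
n = 8.726² + 3 = 76.15 + 3 = 79.1.
Round up.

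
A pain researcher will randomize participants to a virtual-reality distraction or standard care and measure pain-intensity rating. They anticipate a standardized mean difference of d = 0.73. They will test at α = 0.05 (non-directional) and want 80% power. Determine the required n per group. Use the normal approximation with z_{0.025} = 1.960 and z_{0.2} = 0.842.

n = 30 per group

For two independent groups with equal n: n = 2·((z_{α/2} + z_β) / d)².
z_{α/2} + z_β = 1.960 + 0.842 = 2.802.
n = 2 × (2.802 / 0.73)² = 2 × 3.838² = 2 × 14.73 = 29.5.
Round up to the next whole participant.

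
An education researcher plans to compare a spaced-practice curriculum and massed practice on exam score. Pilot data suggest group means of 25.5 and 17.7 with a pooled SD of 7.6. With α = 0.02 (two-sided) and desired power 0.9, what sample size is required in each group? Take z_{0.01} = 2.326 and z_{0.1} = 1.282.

n = 25 per group

Cohen's d = |M₁ − M₂| / SD_pooled = |25.5 − 17.7| / 7.6 = 7.8 / 7.6 = 1.026.
For two independent groups with equal n: n = 2·((z_{α/2} + z_β) / d)².
z_{α/2} + z_β = 2.326 + 1.282 = 3.608.
n = 2 × (3.608 / 1.026)² = 2 × 3.517² = 2 × 12.37 = 24.7.
Round up to the next whole participant.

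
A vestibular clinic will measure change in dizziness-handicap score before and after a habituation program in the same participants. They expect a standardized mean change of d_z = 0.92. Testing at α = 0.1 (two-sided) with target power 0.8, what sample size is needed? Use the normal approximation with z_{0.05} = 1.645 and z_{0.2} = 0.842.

n = 8 pairs

For a paired (one-sample on differences) test: n = ((z_{α/2} + z_β) / d)².
z_{α/2} + z_β = 1.645 + 0.842 = 2.487.
n = (2.487 / 0.92)² = 2.703² = 7.31.
Round up.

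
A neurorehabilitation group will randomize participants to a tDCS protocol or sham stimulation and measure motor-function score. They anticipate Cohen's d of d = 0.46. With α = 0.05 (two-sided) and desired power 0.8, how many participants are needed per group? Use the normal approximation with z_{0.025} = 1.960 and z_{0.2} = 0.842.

n = 75 per group

For two independent groups with equal n: n = 2·((z_{α/2} + z_β) / d)².
z_{α/2} + z_β = 1.960 + 0.842 = 2.802.
n = 2 × (2.802 / 0.46)² = 2 × 6.091² = 2 × 37.10 = 74.2.
Round up to the next whole participant.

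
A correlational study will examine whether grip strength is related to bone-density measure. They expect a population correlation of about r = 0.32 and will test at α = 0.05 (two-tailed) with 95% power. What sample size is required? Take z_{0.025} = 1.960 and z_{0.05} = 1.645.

n = 122

Fisher's z: C = ½·ln((1+r)/(1−r)) = ½·ln(1.9412) = 0.3316.
n = ((z_{α/2} + z_β)/C)² + 3.
(1.960 + 1.645) / 0.3316 = 3.605 / 0.3316 = 10.872.
n = 10.872² + 3 = 118.19 + 3 = 121.2.
Round up.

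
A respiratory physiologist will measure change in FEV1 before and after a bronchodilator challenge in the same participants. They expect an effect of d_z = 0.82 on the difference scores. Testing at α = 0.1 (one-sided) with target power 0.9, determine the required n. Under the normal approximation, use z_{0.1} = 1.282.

n = 10 pairs

For a paired (one-sample on differences) test: n = ((z_{α} + z_β) / d)².
z_{α} + z_β = 1.282 + 1.282 = 2.564.
n = (2.564 / 0.82)² = 3.127² = 9.78.
Round up.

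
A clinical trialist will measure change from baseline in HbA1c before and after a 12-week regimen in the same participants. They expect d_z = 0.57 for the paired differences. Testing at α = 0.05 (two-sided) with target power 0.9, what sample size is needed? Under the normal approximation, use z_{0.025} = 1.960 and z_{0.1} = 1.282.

For a paired (one-sample on differences) test: n = ((z_{α/2} + z_β) / d)².
z_{α/2} + z_β = 1.960 + 1.282 = 3.242.
n = (3.242 / 0.57)² = 5.688² = 32.35.
Round up.

n = 33 pairs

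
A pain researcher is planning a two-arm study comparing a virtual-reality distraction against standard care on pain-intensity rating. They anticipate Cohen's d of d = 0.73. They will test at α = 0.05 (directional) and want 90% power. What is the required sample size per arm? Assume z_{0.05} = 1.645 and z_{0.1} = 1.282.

For two independent groups with equal n: n = 2·((z_{α} + z_β) / d)².
z_{α} + z_β = 1.645 + 1.282 = 2.927.
n = 2 × (2.927 / 0.73)² = 2 × 4.010² = 2 × 16.08 = 32.2.
Round up to the next whole participant.

n = 33 per group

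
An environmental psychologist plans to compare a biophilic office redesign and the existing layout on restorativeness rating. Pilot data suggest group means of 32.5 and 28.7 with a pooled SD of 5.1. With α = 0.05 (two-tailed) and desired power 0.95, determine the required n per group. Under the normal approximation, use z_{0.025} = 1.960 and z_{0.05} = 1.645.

Cohen's d = |M₁ − M₂| / SD_pooled = |32.5 − 28.7| / 5.1 = 3.8 / 5.1 = 0.745.
For two independent groups with equal n: n = 2·((z_{α/2} + z_β) / d)².
z_{α/2} + z_β = 1.960 + 1.645 = 3.605.
n = 2 × (3.605 / 0.745)² = 2 × 4.839² = 2 × 23.42 = 46.8.
Round up to the next whole participant.

n = 47 per group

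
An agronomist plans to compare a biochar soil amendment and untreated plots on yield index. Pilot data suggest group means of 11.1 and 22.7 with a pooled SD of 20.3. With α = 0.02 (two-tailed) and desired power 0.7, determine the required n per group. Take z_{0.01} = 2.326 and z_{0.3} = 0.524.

n = 50 per group

Cohen's d = |M₁ − M₂| / SD_pooled = |11.1 − 22.7| / 20.3 = 11.6 / 20.3 = 0.571.
For two independent groups with equal n: n = 2·((z_{α/2} + z_β) / d)².
z_{α/2} + z_β = 2.326 + 0.524 = 2.850.
n = 2 × (2.850 / 0.571)² = 2 × 4.991² = 2 × 24.91 = 49.8.
Round up to the next whole participant.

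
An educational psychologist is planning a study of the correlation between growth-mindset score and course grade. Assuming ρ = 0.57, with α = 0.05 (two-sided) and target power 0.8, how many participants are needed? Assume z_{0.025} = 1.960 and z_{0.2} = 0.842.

n = 22

Fisher's z: C = ½·ln((1+r)/(1−r)) = ½·ln(3.6512) = 0.6475.
n = ((z_{α/2} + z_β)/C)² + 3.
(1.960 + 0.842) / 0.6475 = 2.802 / 0.6475 = 4.327.
n = 4.327² + 3 = 18.73 + 3 = 21.7.
Round up.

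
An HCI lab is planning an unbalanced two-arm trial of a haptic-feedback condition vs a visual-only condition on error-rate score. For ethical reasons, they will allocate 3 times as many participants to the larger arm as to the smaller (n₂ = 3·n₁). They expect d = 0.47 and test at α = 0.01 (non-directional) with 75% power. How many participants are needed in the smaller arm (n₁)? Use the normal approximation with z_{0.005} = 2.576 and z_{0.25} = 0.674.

With allocation ratio k = n₂/n₁ = 3, Var(x̄₁−x̄₂) = σ²(1/n₁ + 1/(k·n₁)) = σ²·(k+1)/(k·n₁).
So n₁ = (1 + 1/k)·((z_{α/2} + z_β)/d)² = 1.333 × (3.250/0.47)².
n₁ = 1.333 × 47.82 = 63.8.
Round up: n₁ = 64, giving n₂ = 3 × 64 = 192.

n₁ = 64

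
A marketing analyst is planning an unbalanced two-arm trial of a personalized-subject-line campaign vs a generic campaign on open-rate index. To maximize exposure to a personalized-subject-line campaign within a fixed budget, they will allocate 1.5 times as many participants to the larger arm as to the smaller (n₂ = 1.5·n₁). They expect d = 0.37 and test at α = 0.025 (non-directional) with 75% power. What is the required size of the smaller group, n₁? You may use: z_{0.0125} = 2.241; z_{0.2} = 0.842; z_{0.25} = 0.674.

n₁ = 104

With allocation ratio k = n₂/n₁ = 1.5, Var(x̄₁−x̄₂) = σ²(1/n₁ + 1/(k·n₁)) = σ²·(k+1)/(k·n₁).
So n₁ = (1 + 1/k)·((z_{α/2} + z_β)/d)² = 1.667 × (2.915/0.37)².
n₁ = 1.667 × 62.07 = 103.4.
Round up: n₁ = 104, giving n₂ = 1.5 × 104 = 156.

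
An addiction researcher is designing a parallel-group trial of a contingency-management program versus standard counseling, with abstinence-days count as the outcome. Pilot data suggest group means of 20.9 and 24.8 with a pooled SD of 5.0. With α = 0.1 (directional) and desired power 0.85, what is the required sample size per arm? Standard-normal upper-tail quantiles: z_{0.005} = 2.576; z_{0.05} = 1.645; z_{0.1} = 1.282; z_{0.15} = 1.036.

n = 18 per group

Cohen's d = |M₁ − M₂| / SD_pooled = |20.9 − 24.8| / 5.0 = 3.9 / 5.0 = 0.780.
For two independent groups with equal n: n = 2·((z_{α} + z_β) / d)².
z_{α} + z_β = 1.282 + 1.036 = 2.318.
n = 2 × (2.318 / 0.780)² = 2 × 2.972² = 2 × 8.83 = 17.7.
Round up to the next whole participant.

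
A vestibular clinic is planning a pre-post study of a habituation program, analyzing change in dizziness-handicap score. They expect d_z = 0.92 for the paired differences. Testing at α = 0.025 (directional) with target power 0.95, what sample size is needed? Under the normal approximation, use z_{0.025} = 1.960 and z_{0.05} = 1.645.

n = 16 pairs

For a paired (one-sample on differences) test: n = ((z_{α} + z_β) / d)².
z_{α} + z_β = 1.960 + 1.645 = 3.605.
n = (3.605 / 0.92)² = 3.918² = 15.35.
Round up.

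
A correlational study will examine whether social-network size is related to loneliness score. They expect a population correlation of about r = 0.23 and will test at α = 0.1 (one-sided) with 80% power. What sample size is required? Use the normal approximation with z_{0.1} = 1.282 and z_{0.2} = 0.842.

Fisher's z: C = ½·ln((1+r)/(1−r)) = ½·ln(1.5974) = 0.2342.
n = ((z_{α} + z_β)/C)² + 3.
(1.282 + 0.842) / 0.2342 = 2.124 / 0.2342 = 9.069.
n = 9.069² + 3 = 82.25 + 3 = 85.2.
Round up.

n = 86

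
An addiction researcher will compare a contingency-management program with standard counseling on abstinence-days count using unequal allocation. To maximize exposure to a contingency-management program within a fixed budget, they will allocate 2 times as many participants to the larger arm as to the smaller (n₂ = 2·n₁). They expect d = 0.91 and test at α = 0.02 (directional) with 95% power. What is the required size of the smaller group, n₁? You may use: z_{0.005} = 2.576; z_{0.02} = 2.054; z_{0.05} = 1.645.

With allocation ratio k = n₂/n₁ = 2, Var(x̄₁−x̄₂) = σ²(1/n₁ + 1/(k·n₁)) = σ²·(k+1)/(k·n₁).
So n₁ = (1 + 1/k)·((z_{α} + z_β)/d)² = 1.500 × (3.699/0.91)².
n₁ = 1.500 × 16.52 = 24.8.
Round up: n₁ = 25, giving n₂ = 2 × 25 = 50.

n₁ = 25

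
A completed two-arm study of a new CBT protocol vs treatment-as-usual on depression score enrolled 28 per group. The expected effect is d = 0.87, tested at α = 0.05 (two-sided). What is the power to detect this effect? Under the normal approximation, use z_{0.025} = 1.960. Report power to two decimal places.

For two equal groups, power = Φ(d·√(n/2) − z_{α/2}).
d·√(n/2) = 0.87 × √(28/2) = 0.87 × 3.742 = 3.255.
z_β = 3.255 − 1.960 = 1.295.
Power = Φ(1.295) = 0.902.

power ≈ 0.90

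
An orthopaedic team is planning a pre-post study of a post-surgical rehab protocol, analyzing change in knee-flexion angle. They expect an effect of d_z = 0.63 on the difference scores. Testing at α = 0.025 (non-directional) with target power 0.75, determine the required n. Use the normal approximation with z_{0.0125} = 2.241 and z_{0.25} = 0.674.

n = 22 pairs

For a paired (one-sample on differences) test: n = ((z_{α/2} + z_β) / d)².
z_{α/2} + z_β = 2.241 + 0.674 = 2.915.
n = (2.915 / 0.63)² = 4.627² = 21.41.
Round up.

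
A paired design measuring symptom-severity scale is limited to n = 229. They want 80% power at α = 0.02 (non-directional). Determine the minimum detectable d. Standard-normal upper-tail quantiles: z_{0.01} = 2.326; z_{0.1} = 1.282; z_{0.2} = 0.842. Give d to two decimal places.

d_min ≈ 0.21

For a single sample (or paired design) of n = 229: d_min = (z_{α/2} + z_β)/√n.
z-sum = 2.326 + 0.842 = 3.168.
d_min = 3.168 / √229 = 3.168 / 15.133 = 0.209.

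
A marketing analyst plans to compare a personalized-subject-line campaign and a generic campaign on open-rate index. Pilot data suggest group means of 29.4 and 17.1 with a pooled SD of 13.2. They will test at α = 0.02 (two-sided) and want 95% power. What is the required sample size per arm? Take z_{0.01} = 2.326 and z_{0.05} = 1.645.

Cohen's d = |M₁ − M₂| / SD_pooled = |29.4 − 17.1| / 13.2 = 12.3 / 13.2 = 0.932.
For two independent groups with equal n: n = 2·((z_{α/2} + z_β) / d)².
z_{α/2} + z_β = 2.326 + 1.645 = 3.971.
n = 2 × (3.971 / 0.932)² = 2 × 4.261² = 2 × 18.15 = 36.3.
Round up to the next whole participant.

n = 37 per group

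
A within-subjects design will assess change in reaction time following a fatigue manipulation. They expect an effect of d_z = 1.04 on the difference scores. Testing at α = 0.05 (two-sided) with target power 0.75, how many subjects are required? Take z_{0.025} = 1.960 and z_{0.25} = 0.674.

For a paired (one-sample on differences) test: n = ((z_{α/2} + z_β) / d)².
z_{α/2} + z_β = 1.960 + 0.674 = 2.634.
n = (2.634 / 1.04)² = 2.533² = 6.41.
Round up.

n = 7 pairs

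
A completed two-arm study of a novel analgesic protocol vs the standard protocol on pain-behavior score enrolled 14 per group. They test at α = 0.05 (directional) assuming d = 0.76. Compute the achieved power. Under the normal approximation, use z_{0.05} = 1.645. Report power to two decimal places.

power ≈ 0.64

For two equal groups, power = Φ(d·√(n/2) − z_{α}).
d·√(n/2) = 0.76 × √(14/2) = 0.76 × 2.646 = 2.011.
z_β = 2.011 − 1.645 = 0.366.
Power = Φ(0.366) = 0.643.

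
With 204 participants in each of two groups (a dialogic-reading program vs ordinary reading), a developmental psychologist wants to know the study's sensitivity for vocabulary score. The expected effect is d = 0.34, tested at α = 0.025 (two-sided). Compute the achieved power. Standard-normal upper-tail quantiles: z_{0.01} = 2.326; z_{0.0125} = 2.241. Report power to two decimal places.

power ≈ 0.88

For two equal groups, power = Φ(d·√(n/2) − z_{α/2}).
d·√(n/2) = 0.34 × √(204/2) = 0.34 × 10.100 = 3.434.
z_β = 3.434 − 2.241 = 1.193.
Power = Φ(1.193) = 0.884.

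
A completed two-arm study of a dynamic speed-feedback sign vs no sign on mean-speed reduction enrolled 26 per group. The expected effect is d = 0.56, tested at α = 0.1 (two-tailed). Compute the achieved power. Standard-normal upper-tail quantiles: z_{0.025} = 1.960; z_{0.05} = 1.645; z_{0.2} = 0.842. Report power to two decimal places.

power ≈ 0.65

For two equal groups, power = Φ(d·√(n/2) − z_{α/2}).
d·√(n/2) = 0.56 × √(26/2) = 0.56 × 3.606 = 2.019.
z_β = 2.019 − 1.645 = 0.374.
Power = Φ(0.374) = 0.646.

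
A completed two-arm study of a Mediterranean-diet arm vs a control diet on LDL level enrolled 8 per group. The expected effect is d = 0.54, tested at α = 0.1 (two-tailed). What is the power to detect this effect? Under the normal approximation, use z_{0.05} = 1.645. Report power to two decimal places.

power ≈ 0.29

For two equal groups, power = Φ(d·√(n/2) − z_{α/2}).
d·√(n/2) = 0.54 × √(8/2) = 0.54 × 2.000 = 1.080.
z_β = 1.080 − 1.645 = -0.565.
Power = Φ(-0.565) = 0.286.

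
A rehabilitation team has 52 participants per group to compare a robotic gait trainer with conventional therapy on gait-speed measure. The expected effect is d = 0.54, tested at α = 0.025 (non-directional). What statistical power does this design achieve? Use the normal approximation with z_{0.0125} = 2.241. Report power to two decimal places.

power ≈ 0.70

For two equal groups, power = Φ(d·√(n/2) − z_{α/2}).
d·√(n/2) = 0.54 × √(52/2) = 0.54 × 5.099 = 2.753.
z_β = 2.753 − 2.241 = 0.512.
Power = Φ(0.512) = 0.696.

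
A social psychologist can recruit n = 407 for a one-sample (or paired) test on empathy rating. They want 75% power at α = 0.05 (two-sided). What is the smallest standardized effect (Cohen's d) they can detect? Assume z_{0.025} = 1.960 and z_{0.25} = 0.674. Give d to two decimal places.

For a single sample (or paired design) of n = 407: d_min = (z_{α/2} + z_β)/√n.
z-sum = 1.960 + 0.674 = 2.634.
d_min = 2.634 / √407 = 2.634 / 20.174 = 0.131.

d_min ≈ 0.13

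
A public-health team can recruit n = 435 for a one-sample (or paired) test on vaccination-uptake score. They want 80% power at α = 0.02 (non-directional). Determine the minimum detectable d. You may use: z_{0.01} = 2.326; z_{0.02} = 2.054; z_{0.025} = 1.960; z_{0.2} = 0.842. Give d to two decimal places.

For a single sample (or paired design) of n = 435: d_min = (z_{α/2} + z_β)/√n.
z-sum = 2.326 + 0.842 = 3.168.
d_min = 3.168 / √435 = 3.168 / 20.857 = 0.152.

d_min ≈ 0.15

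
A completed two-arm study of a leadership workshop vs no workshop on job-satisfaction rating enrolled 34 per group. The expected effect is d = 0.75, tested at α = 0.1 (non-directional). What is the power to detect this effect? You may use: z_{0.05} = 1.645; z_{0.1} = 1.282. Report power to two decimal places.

For two equal groups, power = Φ(d·√(n/2) − z_{α/2}).
d·√(n/2) = 0.75 × √(34/2) = 0.75 × 4.123 = 3.092.
z_β = 3.092 − 1.645 = 1.447.
Power = Φ(1.447) = 0.926.

power ≈ 0.93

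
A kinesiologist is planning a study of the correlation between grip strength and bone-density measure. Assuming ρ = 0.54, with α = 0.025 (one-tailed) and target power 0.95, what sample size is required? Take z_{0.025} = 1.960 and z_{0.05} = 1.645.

Fisher's z: C = ½·ln((1+r)/(1−r)) = ½·ln(3.3478) = 0.6042.
n = ((z_{α} + z_β)/C)² + 3.
(1.960 + 1.645) / 0.6042 = 3.605 / 0.6042 = 5.967.
n = 5.967² + 3 = 35.60 + 3 = 38.6.
Round up.

n = 39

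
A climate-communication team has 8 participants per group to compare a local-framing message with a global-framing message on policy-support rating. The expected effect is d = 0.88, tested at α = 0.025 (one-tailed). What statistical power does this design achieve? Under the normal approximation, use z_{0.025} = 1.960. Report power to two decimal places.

For two equal groups, power = Φ(d·√(n/2) − z_{α}).
d·√(n/2) = 0.88 × √(8/2) = 0.88 × 2.000 = 1.760.
z_β = 1.760 − 1.960 = -0.200.
Power = Φ(-0.200) = 0.421.

power ≈ 0.42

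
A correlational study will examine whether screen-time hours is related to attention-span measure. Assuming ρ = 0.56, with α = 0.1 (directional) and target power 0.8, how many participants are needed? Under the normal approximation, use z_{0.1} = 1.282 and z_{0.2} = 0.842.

n = 15

Fisher's z: C = ½·ln((1+r)/(1−r)) = ½·ln(3.5455) = 0.6328.
n = ((z_{α} + z_β)/C)² + 3.
(1.282 + 0.842) / 0.6328 = 2.124 / 0.6328 = 3.357.
n = 3.357² + 3 = 11.27 + 3 = 14.3.
Round up.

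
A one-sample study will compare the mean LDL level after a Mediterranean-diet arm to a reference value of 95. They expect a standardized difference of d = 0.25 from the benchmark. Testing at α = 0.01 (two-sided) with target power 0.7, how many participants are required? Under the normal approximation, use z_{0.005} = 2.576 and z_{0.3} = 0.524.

n = 154

For a one-sample test: n = ((z_{α/2} + z_β) / d)².
z_{α/2} + z_β = 2.576 + 0.524 = 3.100.
n = (3.100 / 0.25)² = 12.400² = 153.76.
Round up.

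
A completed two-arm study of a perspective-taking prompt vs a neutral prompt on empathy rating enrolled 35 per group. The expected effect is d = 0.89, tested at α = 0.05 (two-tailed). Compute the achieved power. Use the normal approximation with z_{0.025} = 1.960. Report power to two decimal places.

For two equal groups, power = Φ(d·√(n/2) − z_{α/2}).
d·√(n/2) = 0.89 × √(35/2) = 0.89 × 4.183 = 3.723.
z_β = 3.723 − 1.960 = 1.763.
Power = Φ(1.763) = 0.961.

power ≈ 0.96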